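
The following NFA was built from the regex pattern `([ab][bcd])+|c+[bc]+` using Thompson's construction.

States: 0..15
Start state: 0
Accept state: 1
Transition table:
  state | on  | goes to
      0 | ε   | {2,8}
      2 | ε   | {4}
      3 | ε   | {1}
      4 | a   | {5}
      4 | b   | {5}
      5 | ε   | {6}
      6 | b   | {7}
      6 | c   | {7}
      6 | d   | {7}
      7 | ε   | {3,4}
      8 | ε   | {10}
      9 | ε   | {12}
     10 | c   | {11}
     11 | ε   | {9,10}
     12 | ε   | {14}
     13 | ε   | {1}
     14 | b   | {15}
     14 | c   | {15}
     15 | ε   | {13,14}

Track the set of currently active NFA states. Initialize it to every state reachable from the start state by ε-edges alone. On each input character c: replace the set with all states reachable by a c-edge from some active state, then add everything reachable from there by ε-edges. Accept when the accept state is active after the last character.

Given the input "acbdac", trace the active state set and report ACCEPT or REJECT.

Answer: ACCEPT

Derivation:
S₀ = ε-closure({0}) = {0,2,4,8,10}
'a' @ 1: {5,6}
'c' @ 2: {1,3,4,7}  (accept∈set)
'b' @ 3: {5,6}
'd' @ 4: {1,3,4,7}  (accept∈set)
'a' @ 5: {5,6}
'c' @ 6: {1,3,4,7}  (accept∈set)
end set {1,3,4,7} — state 1 in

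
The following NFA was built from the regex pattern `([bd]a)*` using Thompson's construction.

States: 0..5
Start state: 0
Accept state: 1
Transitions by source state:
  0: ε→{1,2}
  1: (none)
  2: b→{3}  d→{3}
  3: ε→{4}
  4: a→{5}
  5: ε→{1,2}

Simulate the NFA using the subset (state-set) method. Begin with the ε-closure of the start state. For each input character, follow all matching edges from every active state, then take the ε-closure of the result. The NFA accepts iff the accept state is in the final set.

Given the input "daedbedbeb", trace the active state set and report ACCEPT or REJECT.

Answer: REJECT

Trace:
start: ε-closure({0}) = {0,1,2}
'd' @ 1: {3,4}
'a' @ 2: {1,2,5}  (accept∈set)
'e' @ 3: {}  — no active states
rest 'dbedbeb' ignored (set empty)
end set {} — state 1 not in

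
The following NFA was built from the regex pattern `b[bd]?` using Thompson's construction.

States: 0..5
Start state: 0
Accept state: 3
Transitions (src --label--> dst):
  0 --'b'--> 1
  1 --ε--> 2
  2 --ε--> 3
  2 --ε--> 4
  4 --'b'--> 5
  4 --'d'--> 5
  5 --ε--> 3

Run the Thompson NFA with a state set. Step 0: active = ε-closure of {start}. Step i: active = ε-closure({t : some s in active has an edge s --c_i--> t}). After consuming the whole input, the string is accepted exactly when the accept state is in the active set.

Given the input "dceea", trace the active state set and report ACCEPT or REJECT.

start: ε-closure({0}) = {0}
'd' @ 1: {}  — dead — no transitions
rest 'ceea' ignored (set empty)
end set {} — state 3 not in

Answer: REJECT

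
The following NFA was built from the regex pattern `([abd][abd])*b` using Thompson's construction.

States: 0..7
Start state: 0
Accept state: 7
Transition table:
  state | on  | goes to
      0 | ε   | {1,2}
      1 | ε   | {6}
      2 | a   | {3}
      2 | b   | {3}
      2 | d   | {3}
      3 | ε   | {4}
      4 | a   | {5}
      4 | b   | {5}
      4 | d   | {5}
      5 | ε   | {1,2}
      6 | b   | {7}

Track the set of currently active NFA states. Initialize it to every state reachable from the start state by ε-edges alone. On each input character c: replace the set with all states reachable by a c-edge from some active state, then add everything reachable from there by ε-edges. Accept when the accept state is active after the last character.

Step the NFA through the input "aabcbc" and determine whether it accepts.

start: ε-closure({0}) = {0,1,2,6}
'a' @ 1: {3,4}
'a' @ 2: {1,2,5,6}
'b' @ 3: {3,4,7}  ✓accept
'c' @ 4: {}  — dead — no transitions
rest 'bc' ignored (set empty)
final: {}; accept 7 not in set

Answer: REJECT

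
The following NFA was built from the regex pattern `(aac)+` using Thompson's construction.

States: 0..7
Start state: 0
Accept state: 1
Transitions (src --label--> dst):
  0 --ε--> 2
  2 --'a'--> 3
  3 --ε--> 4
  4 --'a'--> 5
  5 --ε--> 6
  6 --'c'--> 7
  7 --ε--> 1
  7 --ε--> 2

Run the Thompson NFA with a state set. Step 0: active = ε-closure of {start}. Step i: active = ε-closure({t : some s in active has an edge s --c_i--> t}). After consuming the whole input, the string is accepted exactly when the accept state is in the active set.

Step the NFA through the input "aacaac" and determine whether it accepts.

Answer: ACCEPT

Steps:
initial (ε-close {0}): {0,2}
'a' @ 1: {3,4}
'a' @ 2: {5,6}
'c' @ 3: {1,2,7}  (accept∈set)
'a' @ 4: {3,4}
'a' @ 5: {5,6}
'c' @ 6: {1,2,7}  (accept∈set)
end set {1,2,7} — state 1 in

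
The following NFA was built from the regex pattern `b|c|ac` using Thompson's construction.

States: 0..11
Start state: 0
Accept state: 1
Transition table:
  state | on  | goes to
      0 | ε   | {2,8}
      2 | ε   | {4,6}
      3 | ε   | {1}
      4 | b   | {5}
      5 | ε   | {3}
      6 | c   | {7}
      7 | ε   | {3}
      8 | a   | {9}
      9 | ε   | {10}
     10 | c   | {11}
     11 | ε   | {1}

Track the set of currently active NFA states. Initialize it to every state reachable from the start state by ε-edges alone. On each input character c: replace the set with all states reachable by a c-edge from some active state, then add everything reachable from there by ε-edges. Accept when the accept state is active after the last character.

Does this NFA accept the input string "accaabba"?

Answer: REJECT

Steps:
S₀ = ε-closure({0}) = {0,2,4,6,8}
'a' @ 1: {9,10}
'c' @ 2: {1,11}  [accepting]
'c' @ 3: {}  — dead — no transitions
rest 'aabba' ignored (set empty)
end set {} — state 1 not in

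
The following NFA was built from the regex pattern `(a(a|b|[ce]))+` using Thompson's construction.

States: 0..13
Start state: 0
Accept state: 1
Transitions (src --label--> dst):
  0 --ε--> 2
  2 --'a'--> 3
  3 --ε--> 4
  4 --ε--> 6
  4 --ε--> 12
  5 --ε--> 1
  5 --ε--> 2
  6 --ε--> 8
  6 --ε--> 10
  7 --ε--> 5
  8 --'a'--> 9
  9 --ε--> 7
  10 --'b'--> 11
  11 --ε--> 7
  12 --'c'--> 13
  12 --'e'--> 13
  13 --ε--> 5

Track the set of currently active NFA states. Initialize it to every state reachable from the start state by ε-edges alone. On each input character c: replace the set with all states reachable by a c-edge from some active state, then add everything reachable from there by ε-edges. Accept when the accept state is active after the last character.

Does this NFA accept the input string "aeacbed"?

initial (ε-close {0}): {0,2}
'a' @ 1: {3,4,6,8,10,12}
'e' @ 2: {1,2,5,13}  ✓accept
'a' @ 3: {3,4,6,8,10,12}
'c' @ 4: {1,2,5,13}  ✓accept
'b' @ 5: {}  — dead — no transitions
rest 'ed' ignored (set empty)
end set {} — state 1 not in

Answer: REJECT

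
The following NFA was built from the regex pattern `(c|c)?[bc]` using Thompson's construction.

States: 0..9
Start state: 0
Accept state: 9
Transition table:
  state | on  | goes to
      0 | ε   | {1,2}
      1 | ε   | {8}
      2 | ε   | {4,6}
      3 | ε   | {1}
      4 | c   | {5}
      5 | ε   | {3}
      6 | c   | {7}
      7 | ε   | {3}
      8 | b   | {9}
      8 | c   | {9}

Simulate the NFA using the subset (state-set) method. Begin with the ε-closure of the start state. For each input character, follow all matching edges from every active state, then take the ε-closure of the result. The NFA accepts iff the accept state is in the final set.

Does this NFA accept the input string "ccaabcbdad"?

initial (ε-close {0}): {0,1,2,4,6,8}
'c' @ 1: {1,3,5,7,8,9}  [accepting]
'c' @ 2: {9}  [accepting]
'a' @ 3: {}  — dead — no transitions
rest 'abcbdad' ignored (set empty)
final: {}; accept 9 not in set

Answer: REJECT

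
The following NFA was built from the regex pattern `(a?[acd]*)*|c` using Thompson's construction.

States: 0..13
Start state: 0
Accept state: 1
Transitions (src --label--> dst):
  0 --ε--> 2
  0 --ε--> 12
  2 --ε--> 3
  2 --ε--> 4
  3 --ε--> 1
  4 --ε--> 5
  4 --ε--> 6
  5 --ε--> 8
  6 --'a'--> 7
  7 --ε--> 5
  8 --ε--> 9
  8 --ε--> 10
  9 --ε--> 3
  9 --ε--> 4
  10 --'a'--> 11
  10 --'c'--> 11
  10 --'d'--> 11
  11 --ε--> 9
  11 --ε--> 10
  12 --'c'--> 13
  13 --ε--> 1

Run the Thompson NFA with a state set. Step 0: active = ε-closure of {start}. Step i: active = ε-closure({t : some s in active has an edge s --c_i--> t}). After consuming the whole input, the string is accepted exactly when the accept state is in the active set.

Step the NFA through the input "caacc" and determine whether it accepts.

initial (ε-close {0}): {0,1,2,3,4,5,6,8,9,10,12}
'c' @ 1: {1,3,4,5,6,8,9,10,11,13}  [accepting]
'a' @ 2: {1,3,4,5,6,7,8,9,10,11}  [accepting]
'a' @ 3: {1,3,4,5,6,7,8,9,10,11}  [accepting]
'c' @ 4: {1,3,4,5,6,8,9,10,11}  [accepting]
'c' @ 5: {1,3,4,5,6,8,9,10,11}  [accepting]
final: {1,3,4,5,6,8,9,10,11}; accept 1 in set

Answer: ACCEPT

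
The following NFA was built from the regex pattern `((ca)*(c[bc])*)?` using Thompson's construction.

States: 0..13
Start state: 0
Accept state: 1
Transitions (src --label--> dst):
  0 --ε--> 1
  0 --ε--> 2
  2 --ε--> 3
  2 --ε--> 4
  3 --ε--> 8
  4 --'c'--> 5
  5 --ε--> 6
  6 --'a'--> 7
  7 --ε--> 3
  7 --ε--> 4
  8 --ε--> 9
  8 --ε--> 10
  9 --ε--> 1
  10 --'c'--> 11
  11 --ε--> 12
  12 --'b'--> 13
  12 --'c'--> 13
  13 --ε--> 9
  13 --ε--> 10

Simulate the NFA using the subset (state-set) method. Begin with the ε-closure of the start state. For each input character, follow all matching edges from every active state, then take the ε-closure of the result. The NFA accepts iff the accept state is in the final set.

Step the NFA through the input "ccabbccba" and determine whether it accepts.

S₀ = ε-closure({0}) = {0,1,2,3,4,8,9,10}
'c' @ 1: {5,6,11,12}
'c' @ 2: {1,9,10,13}  (accept∈set)
'a' @ 3: {}  — dead — no transitions
rest 'bbccba' ignored (set empty)
end set {} — state 1 not in

Answer: REJECT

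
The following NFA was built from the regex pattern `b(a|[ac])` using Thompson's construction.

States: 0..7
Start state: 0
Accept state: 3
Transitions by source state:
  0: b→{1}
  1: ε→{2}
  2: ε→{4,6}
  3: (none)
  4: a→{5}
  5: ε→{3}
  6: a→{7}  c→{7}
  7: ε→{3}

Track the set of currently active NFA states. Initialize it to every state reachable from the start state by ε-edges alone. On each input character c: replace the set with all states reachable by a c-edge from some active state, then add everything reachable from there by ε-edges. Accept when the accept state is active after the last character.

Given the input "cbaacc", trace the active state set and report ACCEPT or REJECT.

start: ε-closure({0}) = {0}
'c' @ 1: {}  — state set empty
rest 'baacc' ignored (set empty)
after full input: {}  (accept=3 not in)

Answer: REJECT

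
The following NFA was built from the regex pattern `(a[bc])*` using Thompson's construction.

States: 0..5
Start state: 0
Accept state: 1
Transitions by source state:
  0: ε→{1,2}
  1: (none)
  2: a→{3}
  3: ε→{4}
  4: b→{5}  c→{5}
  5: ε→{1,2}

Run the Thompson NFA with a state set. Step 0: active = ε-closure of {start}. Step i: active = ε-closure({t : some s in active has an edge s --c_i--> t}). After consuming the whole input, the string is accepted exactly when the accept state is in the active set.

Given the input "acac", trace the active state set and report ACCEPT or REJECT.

Answer: ACCEPT

Steps:
start: ε-closure({0}) = {0,1,2}
'a' @ 1: {3,4}
'c' @ 2: {1,2,5}  [accepting]
'a' @ 3: {3,4}
'c' @ 4: {1,2,5}  [accepting]
after full input: {1,2,5}  (accept=1 in)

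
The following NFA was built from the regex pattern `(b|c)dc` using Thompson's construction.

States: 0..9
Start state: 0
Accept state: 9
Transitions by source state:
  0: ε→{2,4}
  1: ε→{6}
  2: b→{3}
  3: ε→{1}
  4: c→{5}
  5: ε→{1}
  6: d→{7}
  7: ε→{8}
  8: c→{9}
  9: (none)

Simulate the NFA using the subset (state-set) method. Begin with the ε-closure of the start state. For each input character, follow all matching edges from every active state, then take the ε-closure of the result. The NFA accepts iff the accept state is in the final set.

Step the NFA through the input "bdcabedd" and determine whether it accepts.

Answer: REJECT

Derivation:
S₀ = ε-closure({0}) = {0,2,4}
'b' @ 1: {1,3,6}
'd' @ 2: {7,8}
'c' @ 3: {9}  ✓accept
'a' @ 4: {}  — no active states
rest 'bedd' ignored (set empty)
end set {} — state 9 not in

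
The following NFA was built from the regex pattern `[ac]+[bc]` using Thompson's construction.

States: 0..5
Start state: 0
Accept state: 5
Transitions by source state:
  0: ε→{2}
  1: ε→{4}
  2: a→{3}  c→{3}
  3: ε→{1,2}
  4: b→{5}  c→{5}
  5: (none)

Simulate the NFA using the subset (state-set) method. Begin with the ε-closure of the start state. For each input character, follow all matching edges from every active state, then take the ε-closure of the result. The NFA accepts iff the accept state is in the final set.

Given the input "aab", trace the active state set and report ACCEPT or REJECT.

Answer: ACCEPT

Trace:
initial (ε-close {0}): {0,2}
'a' @ 1: {1,2,3,4}
'a' @ 2: {1,2,3,4}
'b' @ 3: {5}  ✓accept
end set {5} — state 5 in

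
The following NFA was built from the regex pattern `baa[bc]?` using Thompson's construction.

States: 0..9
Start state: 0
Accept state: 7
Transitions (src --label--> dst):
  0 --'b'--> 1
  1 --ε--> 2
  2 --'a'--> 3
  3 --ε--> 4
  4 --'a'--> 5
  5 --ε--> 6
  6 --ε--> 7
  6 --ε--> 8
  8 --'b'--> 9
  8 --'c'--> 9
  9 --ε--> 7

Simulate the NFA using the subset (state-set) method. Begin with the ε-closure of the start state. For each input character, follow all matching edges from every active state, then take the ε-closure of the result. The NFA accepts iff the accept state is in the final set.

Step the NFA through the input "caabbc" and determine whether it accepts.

Answer: REJECT

Steps:
start: ε-closure({0}) = {0}
'c' @ 1: {}  — no active states
rest 'aabbc' ignored (set empty)
final: {}; accept 7 not in set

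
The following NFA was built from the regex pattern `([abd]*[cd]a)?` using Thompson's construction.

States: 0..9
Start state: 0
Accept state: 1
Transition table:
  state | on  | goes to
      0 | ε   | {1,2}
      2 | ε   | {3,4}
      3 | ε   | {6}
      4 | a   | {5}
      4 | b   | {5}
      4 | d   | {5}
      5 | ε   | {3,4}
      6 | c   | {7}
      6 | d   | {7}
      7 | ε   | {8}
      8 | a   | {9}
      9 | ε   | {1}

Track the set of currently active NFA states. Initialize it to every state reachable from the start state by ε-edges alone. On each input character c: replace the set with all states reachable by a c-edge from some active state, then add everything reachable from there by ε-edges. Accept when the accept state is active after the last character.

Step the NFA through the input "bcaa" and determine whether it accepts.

S₀ = ε-closure({0}) = {0,1,2,3,4,6}
'b' @ 1: {3,4,5,6}
'c' @ 2: {7,8}
'a' @ 3: {1,9}  [accepting]
'a' @ 4: {}  — state set empty
after full input: {}  (accept=1 not in)

Answer: REJECT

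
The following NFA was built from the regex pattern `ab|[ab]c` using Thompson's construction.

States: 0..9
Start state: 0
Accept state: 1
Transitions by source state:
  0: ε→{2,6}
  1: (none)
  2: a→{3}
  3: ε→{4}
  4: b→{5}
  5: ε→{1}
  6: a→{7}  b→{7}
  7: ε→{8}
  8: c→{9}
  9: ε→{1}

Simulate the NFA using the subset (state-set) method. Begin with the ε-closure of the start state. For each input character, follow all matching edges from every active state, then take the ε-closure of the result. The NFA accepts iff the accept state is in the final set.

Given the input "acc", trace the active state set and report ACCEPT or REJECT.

Answer: REJECT

Trace:
S₀ = ε-closure({0}) = {0,2,6}
'a' @ 1: {3,4,7,8}
'c' @ 2: {1,9}  [accepting]
'c' @ 3: {}  — state set empty
end set {} — state 1 not in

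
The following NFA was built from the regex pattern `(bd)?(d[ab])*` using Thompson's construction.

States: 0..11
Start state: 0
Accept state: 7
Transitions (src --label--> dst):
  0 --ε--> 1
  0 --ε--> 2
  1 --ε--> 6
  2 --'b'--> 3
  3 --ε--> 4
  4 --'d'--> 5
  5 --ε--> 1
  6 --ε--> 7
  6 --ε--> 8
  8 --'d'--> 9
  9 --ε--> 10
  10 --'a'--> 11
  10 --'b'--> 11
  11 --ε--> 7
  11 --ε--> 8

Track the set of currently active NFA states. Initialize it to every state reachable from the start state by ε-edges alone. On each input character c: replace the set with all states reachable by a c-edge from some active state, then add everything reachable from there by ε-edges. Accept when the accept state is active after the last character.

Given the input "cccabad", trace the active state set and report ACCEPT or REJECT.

Answer: REJECT

Steps:
S₀ = ε-closure({0}) = {0,1,2,6,7,8}
'c' @ 1: {}  — state set empty
rest 'ccabad' ignored (set empty)
after full input: {}  (accept=7 not in)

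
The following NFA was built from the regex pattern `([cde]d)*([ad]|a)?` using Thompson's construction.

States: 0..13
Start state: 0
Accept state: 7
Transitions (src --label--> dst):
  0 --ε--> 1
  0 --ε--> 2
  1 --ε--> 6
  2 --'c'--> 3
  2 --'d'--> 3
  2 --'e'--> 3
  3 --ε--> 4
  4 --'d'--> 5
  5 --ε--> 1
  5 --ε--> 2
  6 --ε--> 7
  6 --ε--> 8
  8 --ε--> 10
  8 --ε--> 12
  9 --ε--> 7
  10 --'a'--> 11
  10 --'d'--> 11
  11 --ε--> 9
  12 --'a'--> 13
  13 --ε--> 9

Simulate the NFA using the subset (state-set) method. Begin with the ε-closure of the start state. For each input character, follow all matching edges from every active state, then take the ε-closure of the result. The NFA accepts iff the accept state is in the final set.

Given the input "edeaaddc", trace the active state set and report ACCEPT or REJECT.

Answer: REJECT

Derivation:
S₀ = ε-closure({0}) = {0,1,2,6,7,8,10,12}
'e' @ 1: {3,4}
'd' @ 2: {1,2,5,6,7,8,10,12}  ✓accept
'e' @ 3: {3,4}
'a' @ 4: {}  — dead — no transitions
rest 'addc' ignored (set empty)
after full input: {}  (accept=7 not in)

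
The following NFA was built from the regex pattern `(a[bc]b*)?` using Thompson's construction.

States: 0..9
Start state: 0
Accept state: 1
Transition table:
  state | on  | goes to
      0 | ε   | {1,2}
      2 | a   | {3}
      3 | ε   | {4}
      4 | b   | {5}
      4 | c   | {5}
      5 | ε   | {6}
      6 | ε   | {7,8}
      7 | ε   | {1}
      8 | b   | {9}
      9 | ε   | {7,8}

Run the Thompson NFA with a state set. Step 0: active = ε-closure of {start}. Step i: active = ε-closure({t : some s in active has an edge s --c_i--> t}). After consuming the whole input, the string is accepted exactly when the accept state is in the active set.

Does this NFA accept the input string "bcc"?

Answer: REJECT

Trace:
S₀ = ε-closure({0}) = {0,1,2}
'b' @ 1: {}  — dead — no transitions
rest 'cc' ignored (set empty)
after full input: {}  (accept=1 not in)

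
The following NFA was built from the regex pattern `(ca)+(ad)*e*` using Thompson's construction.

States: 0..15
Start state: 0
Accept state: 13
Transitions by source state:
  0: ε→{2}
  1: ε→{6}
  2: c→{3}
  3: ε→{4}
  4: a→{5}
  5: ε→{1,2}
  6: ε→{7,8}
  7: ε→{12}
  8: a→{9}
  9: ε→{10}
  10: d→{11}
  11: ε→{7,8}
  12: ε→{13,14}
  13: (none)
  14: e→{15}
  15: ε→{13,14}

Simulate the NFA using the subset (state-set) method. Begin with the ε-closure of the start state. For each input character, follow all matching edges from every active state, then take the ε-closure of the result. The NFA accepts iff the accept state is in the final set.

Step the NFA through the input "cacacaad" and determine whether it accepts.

Answer: ACCEPT

Derivation:
S₀ = ε-closure({0}) = {0,2}
'c' @ 1: {3,4}
'a' @ 2: {1,2,5,6,7,8,12,13,14}  (accept∈set)
'c' @ 3: {3,4}
'a' @ 4: {1,2,5,6,7,8,12,13,14}  (accept∈set)
'c' @ 5: {3,4}
'a' @ 6: {1,2,5,6,7,8,12,13,14}  (accept∈set)
'a' @ 7: {9,10}
'd' @ 8: {7,8,11,12,13,14}  (accept∈set)
end set {7,8,11,12,13,14} — state 13 in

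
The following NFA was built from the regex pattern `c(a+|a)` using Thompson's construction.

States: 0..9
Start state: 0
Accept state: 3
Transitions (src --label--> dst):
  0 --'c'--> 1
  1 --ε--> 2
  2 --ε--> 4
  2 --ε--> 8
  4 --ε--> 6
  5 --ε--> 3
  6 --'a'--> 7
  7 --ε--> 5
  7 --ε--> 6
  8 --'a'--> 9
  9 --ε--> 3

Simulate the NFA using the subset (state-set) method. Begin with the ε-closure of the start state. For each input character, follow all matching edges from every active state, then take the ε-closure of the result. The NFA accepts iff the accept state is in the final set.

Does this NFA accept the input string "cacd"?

Answer: REJECT

Derivation:
initial (ε-close {0}): {0}
'c' @ 1: {1,2,4,6,8}
'a' @ 2: {3,5,6,7,9}  (accept∈set)
'c' @ 3: {}  — dead — no transitions
rest 'd' ignored (set empty)
end set {} — state 3 not in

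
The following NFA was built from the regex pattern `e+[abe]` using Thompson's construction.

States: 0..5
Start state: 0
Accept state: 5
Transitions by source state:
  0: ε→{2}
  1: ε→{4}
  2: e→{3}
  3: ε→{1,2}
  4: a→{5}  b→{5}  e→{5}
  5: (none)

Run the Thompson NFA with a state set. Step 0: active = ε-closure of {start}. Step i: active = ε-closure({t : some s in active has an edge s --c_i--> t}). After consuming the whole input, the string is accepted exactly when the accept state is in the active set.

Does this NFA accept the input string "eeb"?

initial (ε-close {0}): {0,2}
'e' @ 1: {1,2,3,4}
'e' @ 2: {1,2,3,4,5}  [accepting]
'b' @ 3: {5}  [accepting]
end set {5} — state 5 in

Answer: ACCEPT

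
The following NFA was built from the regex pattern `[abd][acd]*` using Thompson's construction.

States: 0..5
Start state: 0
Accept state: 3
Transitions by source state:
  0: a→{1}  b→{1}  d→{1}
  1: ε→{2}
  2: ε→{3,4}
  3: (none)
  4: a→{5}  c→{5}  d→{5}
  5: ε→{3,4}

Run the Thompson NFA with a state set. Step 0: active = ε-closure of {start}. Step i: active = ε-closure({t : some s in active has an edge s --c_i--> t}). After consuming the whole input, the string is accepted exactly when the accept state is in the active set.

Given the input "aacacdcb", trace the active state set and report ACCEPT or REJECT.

Answer: REJECT

Derivation:
start: ε-closure({0}) = {0}
'a' @ 1: {1,2,3,4}  (accept∈set)
'a' @ 2: {3,4,5}  (accept∈set)
'c' @ 3: {3,4,5}  (accept∈set)
'a' @ 4: {3,4,5}  (accept∈set)
'c' @ 5: {3,4,5}  (accept∈set)
'd' @ 6: {3,4,5}  (accept∈set)
'c' @ 7: {3,4,5}  (accept∈set)
'b' @ 8: {}  — no active states
end set {} — state 3 not in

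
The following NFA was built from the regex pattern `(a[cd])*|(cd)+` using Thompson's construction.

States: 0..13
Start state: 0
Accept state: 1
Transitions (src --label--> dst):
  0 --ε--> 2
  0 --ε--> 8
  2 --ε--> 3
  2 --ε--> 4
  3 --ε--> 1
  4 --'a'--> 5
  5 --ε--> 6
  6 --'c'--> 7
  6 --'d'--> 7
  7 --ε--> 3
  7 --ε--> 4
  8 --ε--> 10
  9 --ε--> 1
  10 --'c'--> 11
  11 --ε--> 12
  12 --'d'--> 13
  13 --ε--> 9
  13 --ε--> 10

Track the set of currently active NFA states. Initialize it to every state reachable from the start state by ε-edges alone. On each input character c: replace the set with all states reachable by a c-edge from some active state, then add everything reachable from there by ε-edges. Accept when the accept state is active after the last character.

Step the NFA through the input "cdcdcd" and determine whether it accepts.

Answer: ACCEPT

Trace:
start: ε-closure({0}) = {0,1,2,3,4,8,10}
'c' @ 1: {11,12}
'd' @ 2: {1,9,10,13}  ✓accept
'c' @ 3: {11,12}
'd' @ 4: {1,9,10,13}  ✓accept
'c' @ 5: {11,12}
'd' @ 6: {1,9,10,13}  ✓accept
final: {1,9,10,13}; accept 1 in set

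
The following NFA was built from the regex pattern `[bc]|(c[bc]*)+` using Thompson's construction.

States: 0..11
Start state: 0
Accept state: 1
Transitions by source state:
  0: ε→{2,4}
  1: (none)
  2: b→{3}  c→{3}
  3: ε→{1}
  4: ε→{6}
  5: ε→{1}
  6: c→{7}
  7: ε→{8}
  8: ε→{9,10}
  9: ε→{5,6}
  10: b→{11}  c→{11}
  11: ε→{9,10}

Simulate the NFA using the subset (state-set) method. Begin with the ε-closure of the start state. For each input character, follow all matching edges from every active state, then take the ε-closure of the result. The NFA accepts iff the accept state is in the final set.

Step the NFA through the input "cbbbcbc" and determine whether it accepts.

initial (ε-close {0}): {0,2,4,6}
'c' @ 1: {1,3,5,6,7,8,9,10}  (accept∈set)
'b' @ 2: {1,5,6,9,10,11}  (accept∈set)
'b' @ 3: {1,5,6,9,10,11}  (accept∈set)
'b' @ 4: {1,5,6,9,10,11}  (accept∈set)
'c' @ 5: {1,5,6,7,8,9,10,11}  (accept∈set)
'b' @ 6: {1,5,6,9,10,11}  (accept∈set)
'c' @ 7: {1,5,6,7,8,9,10,11}  (accept∈set)
end set {1,5,6,7,8,9,10,11} — state 1 in

Answer: ACCEPT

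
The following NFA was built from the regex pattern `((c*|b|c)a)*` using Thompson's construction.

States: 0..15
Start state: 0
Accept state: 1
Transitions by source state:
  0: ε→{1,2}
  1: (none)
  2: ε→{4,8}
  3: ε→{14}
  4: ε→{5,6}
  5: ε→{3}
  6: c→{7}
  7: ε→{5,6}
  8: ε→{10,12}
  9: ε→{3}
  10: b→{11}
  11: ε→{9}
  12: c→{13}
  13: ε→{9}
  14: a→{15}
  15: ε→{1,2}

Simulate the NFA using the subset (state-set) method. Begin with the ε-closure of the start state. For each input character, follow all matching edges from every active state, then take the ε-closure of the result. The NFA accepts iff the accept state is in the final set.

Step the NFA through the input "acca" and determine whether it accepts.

Answer: ACCEPT

Derivation:
initial (ε-close {0}): {0,1,2,3,4,5,6,8,10,12,14}
'a' @ 1: {1,2,3,4,5,6,8,10,12,14,15}  ✓accept
'c' @ 2: {3,5,6,7,9,13,14}
'c' @ 3: {3,5,6,7,14}
'a' @ 4: {1,2,3,4,5,6,8,10,12,14,15}  ✓accept
end set {1,2,3,4,5,6,8,10,12,14,15} — state 1 in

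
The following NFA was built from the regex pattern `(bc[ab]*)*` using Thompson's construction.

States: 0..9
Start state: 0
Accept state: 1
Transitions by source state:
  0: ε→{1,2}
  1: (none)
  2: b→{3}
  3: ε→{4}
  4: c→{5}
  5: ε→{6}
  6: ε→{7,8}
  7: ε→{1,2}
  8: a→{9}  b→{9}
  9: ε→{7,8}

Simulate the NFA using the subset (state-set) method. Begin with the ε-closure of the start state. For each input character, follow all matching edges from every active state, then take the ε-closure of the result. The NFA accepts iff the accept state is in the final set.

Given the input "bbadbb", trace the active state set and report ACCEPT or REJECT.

Answer: REJECT

Trace:
initial (ε-close {0}): {0,1,2}
'b' @ 1: {3,4}
'b' @ 2: {}  — dead — no transitions
rest 'adbb' ignored (set empty)
end set {} — state 1 not in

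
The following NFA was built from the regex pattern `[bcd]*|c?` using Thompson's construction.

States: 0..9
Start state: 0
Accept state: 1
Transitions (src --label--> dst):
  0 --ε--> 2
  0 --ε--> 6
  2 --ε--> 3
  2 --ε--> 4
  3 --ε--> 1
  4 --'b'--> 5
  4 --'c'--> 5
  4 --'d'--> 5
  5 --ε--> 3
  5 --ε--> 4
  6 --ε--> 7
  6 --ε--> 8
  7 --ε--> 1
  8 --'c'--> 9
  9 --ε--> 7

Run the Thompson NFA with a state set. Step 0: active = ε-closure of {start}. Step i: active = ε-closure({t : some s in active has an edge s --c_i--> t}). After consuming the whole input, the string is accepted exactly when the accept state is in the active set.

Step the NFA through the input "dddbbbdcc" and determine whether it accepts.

Answer: ACCEPT

Steps:
initial (ε-close {0}): {0,1,2,3,4,6,7,8}
'd' @ 1: {1,3,4,5}  ✓accept
'd' @ 2: {1,3,4,5}  ✓accept
'd' @ 3: {1,3,4,5}  ✓accept
'b' @ 4: {1,3,4,5}  ✓accept
'b' @ 5: {1,3,4,5}  ✓accept
'b' @ 6: {1,3,4,5}  ✓accept
'd' @ 7: {1,3,4,5}  ✓accept
'c' @ 8: {1,3,4,5}  ✓accept
'c' @ 9: {1,3,4,5}  ✓accept
end set {1,3,4,5} — state 1 in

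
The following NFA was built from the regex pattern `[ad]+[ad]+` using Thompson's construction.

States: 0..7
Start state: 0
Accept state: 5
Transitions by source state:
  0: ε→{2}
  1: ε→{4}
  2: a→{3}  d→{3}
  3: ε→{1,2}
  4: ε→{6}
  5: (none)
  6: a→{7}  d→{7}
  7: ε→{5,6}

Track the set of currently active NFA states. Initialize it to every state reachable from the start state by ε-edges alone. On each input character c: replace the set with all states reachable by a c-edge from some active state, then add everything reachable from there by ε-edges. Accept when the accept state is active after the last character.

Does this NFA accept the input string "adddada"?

S₀ = ε-closure({0}) = {0,2}
'a' @ 1: {1,2,3,4,6}
'd' @ 2: {1,2,3,4,5,6,7}  [accepting]
'd' @ 3: {1,2,3,4,5,6,7}  [accepting]
'd' @ 4: {1,2,3,4,5,6,7}  [accepting]
'a' @ 5: {1,2,3,4,5,6,7}  [accepting]
'd' @ 6: {1,2,3,4,5,6,7}  [accepting]
'a' @ 7: {1,2,3,4,5,6,7}  [accepting]
final: {1,2,3,4,5,6,7}; accept 5 in set

Answer: ACCEPT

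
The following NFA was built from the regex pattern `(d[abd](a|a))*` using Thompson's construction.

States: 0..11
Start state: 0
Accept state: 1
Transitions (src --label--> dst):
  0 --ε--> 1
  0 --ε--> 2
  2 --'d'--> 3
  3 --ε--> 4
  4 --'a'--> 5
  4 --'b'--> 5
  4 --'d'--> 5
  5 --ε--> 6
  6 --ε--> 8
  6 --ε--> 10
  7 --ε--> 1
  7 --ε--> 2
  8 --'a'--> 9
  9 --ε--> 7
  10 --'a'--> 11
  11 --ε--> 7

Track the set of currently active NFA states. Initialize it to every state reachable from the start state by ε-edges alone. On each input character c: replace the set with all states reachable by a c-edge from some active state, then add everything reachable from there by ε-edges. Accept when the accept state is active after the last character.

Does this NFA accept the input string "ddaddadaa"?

Answer: ACCEPT

Trace:
initial (ε-close {0}): {0,1,2}
'd' @ 1: {3,4}
'd' @ 2: {5,6,8,10}
'a' @ 3: {1,2,7,9,11}  ✓accept
'd' @ 4: {3,4}
'd' @ 5: {5,6,8,10}
'a' @ 6: {1,2,7,9,11}  ✓accept
'd' @ 7: {3,4}
'a' @ 8: {5,6,8,10}
'a' @ 9: {1,2,7,9,11}  ✓accept
final: {1,2,7,9,11}; accept 1 in set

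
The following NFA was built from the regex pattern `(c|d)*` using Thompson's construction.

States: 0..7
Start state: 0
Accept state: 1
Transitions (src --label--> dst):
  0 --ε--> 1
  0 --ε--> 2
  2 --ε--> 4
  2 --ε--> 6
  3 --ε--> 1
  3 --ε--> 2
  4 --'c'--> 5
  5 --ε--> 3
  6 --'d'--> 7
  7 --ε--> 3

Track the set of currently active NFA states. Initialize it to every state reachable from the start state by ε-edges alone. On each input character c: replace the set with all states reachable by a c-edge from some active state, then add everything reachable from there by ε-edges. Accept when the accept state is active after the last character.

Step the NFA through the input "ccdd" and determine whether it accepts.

start: ε-closure({0}) = {0,1,2,4,6}
'c' @ 1: {1,2,3,4,5,6}  ✓accept
'c' @ 2: {1,2,3,4,5,6}  ✓accept
'd' @ 3: {1,2,3,4,6,7}  ✓accept
'd' @ 4: {1,2,3,4,6,7}  ✓accept
final: {1,2,3,4,6,7}; accept 1 in set

Answer: ACCEPT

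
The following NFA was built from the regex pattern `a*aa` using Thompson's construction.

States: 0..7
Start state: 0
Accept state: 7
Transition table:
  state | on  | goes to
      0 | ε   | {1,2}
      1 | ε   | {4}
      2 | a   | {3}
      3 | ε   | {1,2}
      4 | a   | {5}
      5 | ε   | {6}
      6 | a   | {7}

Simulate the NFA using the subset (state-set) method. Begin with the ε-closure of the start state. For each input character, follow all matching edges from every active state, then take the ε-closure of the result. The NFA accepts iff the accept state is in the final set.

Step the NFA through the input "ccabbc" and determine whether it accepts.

Answer: REJECT

Trace:
initial (ε-close {0}): {0,1,2,4}
'c' @ 1: {}  — state set empty
rest 'cabbc' ignored (set empty)
after full input: {}  (accept=7 not in)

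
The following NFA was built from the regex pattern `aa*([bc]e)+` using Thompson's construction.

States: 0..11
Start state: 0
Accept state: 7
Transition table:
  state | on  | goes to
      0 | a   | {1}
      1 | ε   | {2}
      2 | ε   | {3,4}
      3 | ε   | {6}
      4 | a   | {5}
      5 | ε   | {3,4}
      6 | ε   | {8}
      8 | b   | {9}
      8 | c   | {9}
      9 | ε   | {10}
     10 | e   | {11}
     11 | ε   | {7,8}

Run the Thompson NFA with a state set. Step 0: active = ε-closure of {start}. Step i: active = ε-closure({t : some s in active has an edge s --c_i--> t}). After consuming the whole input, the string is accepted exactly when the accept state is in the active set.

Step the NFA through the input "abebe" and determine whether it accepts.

start: ε-closure({0}) = {0}
'a' @ 1: {1,2,3,4,6,8}
'b' @ 2: {9,10}
'e' @ 3: {7,8,11}  ✓accept
'b' @ 4: {9,10}
'e' @ 5: {7,8,11}  ✓accept
final: {7,8,11}; accept 7 in set

Answer: ACCEPT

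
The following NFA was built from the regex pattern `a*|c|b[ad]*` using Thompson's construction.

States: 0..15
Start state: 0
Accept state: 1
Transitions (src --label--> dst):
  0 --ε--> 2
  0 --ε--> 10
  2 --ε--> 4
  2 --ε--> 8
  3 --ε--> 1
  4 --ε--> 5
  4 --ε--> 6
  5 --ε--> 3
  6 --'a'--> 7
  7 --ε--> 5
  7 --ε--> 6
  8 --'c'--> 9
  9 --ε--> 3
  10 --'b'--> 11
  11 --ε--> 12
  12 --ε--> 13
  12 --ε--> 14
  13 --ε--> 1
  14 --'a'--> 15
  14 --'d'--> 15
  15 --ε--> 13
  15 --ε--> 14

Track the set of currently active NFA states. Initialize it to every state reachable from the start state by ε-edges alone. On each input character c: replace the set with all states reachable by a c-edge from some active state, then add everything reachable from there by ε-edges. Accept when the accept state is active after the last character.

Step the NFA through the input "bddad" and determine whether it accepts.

Answer: ACCEPT

Trace:
initial (ε-close {0}): {0,1,2,3,4,5,6,8,10}
'b' @ 1: {1,11,12,13,14}  ✓accept
'd' @ 2: {1,13,14,15}  ✓accept
'd' @ 3: {1,13,14,15}  ✓accept
'a' @ 4: {1,13,14,15}  ✓accept
'd' @ 5: {1,13,14,15}  ✓accept
end set {1,13,14,15} — state 1 in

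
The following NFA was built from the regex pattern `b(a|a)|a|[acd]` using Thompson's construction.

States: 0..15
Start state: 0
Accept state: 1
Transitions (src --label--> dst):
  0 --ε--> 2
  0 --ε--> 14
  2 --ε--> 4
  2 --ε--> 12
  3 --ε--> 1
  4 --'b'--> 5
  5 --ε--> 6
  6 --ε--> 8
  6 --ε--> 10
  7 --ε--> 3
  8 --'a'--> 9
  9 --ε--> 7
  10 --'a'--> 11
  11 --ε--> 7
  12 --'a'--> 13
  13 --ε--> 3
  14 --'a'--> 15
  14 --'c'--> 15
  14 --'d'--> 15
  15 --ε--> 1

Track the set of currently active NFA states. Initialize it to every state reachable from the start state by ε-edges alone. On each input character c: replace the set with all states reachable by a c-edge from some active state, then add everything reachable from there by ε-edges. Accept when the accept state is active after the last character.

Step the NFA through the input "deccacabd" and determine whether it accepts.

S₀ = ε-closure({0}) = {0,2,4,12,14}
'd' @ 1: {1,15}  (accept∈set)
'e' @ 2: {}  — state set empty
rest 'ccacabd' ignored (set empty)
end set {} — state 1 not in

Answer: REJECT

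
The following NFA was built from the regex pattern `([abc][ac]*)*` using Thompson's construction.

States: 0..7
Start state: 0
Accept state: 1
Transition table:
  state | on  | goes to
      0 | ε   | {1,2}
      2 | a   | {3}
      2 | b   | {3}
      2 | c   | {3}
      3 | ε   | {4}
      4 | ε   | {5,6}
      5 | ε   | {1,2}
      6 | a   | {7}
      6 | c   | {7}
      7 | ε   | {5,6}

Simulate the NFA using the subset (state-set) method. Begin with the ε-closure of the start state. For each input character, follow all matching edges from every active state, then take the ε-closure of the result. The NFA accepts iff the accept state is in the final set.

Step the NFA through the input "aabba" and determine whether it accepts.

Answer: ACCEPT

Trace:
initial (ε-close {0}): {0,1,2}
'a' @ 1: {1,2,3,4,5,6}  [accepting]
'a' @ 2: {1,2,3,4,5,6,7}  [accepting]
'b' @ 3: {1,2,3,4,5,6}  [accepting]
'b' @ 4: {1,2,3,4,5,6}  [accepting]
'a' @ 5: {1,2,3,4,5,6,7}  [accepting]
after full input: {1,2,3,4,5,6,7}  (accept=1 in)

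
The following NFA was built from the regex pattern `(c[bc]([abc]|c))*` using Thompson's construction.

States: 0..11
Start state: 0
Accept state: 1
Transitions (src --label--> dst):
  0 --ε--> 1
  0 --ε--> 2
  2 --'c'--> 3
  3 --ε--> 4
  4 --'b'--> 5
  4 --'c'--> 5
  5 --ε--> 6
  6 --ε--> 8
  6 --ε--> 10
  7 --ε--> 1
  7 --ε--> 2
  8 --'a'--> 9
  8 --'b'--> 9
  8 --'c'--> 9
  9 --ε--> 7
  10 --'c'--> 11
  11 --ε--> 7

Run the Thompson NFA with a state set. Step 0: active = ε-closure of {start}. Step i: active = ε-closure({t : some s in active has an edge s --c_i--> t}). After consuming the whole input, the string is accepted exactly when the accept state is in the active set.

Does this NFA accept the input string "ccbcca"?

Answer: ACCEPT

Steps:
initial (ε-close {0}): {0,1,2}
'c' @ 1: {3,4}
'c' @ 2: {5,6,8,10}
'b' @ 3: {1,2,7,9}  (accept∈set)
'c' @ 4: {3,4}
'c' @ 5: {5,6,8,10}
'a' @ 6: {1,2,7,9}  (accept∈set)
after full input: {1,2,7,9}  (accept=1 in)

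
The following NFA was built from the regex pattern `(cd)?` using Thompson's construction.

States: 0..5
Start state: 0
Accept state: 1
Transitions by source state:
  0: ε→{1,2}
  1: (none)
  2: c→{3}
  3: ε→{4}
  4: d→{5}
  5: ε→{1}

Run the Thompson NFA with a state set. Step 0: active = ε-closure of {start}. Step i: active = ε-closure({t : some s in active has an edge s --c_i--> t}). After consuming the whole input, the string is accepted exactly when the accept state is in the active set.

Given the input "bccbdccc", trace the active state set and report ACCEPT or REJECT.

Answer: REJECT

Derivation:
S₀ = ε-closure({0}) = {0,1,2}
'b' @ 1: {}  — state set empty
rest 'ccbdccc' ignored (set empty)
end set {} — state 1 not in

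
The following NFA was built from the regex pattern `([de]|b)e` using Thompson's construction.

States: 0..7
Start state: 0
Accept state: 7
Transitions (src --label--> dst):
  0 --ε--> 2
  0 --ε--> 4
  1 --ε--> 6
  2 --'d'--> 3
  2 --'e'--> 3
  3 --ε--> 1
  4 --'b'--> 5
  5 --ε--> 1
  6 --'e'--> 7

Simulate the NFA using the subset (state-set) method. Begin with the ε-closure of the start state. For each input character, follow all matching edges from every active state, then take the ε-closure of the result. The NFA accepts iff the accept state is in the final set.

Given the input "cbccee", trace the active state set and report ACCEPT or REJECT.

start: ε-closure({0}) = {0,2,4}
'c' @ 1: {}  — dead — no transitions
rest 'bccee' ignored (set empty)
after full input: {}  (accept=7 not in)

Answer: REJECT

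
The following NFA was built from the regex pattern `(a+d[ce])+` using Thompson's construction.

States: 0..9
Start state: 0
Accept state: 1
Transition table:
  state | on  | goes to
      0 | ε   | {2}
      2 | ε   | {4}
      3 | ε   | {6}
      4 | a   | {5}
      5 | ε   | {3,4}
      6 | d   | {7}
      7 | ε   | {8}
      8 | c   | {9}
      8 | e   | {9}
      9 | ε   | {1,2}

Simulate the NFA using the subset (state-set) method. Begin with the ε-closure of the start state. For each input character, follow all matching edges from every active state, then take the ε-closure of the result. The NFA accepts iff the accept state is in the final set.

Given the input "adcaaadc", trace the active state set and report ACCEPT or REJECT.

Answer: ACCEPT

Derivation:
S₀ = ε-closure({0}) = {0,2,4}
'a' @ 1: {3,4,5,6}
'd' @ 2: {7,8}
'c' @ 3: {1,2,4,9}  ✓accept
'a' @ 4: {3,4,5,6}
'a' @ 5: {3,4,5,6}
'a' @ 6: {3,4,5,6}
'd' @ 7: {7,8}
'c' @ 8: {1,2,4,9}  ✓accept
final: {1,2,4,9}; accept 1 in set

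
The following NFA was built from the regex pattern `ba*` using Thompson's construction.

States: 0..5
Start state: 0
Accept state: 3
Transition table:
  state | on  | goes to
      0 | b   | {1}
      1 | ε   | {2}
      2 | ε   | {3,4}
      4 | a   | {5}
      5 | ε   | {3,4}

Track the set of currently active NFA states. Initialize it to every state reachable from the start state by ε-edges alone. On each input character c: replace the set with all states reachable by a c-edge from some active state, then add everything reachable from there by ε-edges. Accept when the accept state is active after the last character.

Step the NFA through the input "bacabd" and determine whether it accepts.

initial (ε-close {0}): {0}
'b' @ 1: {1,2,3,4}  ✓accept
'a' @ 2: {3,4,5}  ✓accept
'c' @ 3: {}  — dead — no transitions
rest 'abd' ignored (set empty)
after full input: {}  (accept=3 not in)

Answer: REJECT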